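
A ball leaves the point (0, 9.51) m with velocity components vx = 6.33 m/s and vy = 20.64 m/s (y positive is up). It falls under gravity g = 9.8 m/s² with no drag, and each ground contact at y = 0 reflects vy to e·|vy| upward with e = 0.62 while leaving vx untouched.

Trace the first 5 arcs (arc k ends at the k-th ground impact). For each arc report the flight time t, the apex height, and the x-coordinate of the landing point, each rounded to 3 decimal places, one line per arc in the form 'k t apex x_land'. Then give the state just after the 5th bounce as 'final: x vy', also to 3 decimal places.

Arc 1: start y=9.510, vy=20.640 → t=4.631, apex=31.245, x_land=29.316, impact vy=-24.747
  bounce: vy ← 0.62·24.747 = 15.343
Arc 2: start y=0.000, vy=15.343 → t=3.131, apex=12.011, x_land=49.137, impact vy=-15.343
  bounce: vy ← 0.62·15.343 = 9.513
Arc 3: start y=0.000, vy=9.513 → t=1.941, apex=4.617, x_land=61.426, impact vy=-9.513
  bounce: vy ← 0.62·9.513 = 5.898
Arc 4: start y=0.000, vy=5.898 → t=1.204, apex=1.775, x_land=69.045, impact vy=-5.898
  bounce: vy ← 0.62·5.898 = 3.657
Arc 5: start y=0.000, vy=3.657 → t=0.746, apex=0.682, x_land=73.769, impact vy=-3.657
  bounce: vy ← 0.62·3.657 = 2.267

1 4.631 31.245 29.316
2 3.131 12.011 49.137
3 1.941 4.617 61.426
4 1.204 1.775 69.045
5 0.746 0.682 73.769
final: 73.769 2.267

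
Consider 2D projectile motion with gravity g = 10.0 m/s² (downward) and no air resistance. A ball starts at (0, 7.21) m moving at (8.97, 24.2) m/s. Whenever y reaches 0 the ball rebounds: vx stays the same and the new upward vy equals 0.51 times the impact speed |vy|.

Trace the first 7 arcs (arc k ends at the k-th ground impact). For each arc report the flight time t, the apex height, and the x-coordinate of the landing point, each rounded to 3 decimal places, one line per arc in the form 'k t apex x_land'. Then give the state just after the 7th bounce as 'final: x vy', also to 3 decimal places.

1 5.122 36.492 45.940
2 2.756 9.492 70.658
3 1.405 2.469 83.264
4 0.717 0.642 89.693
5 0.366 0.167 92.972
6 0.186 0.043 94.644
7 0.095 0.011 95.497
final: 95.497 0.242

Arc 1: start y=7.210, vy=24.200 → t=5.122, apex=36.492, x_land=45.940, impact vy=-27.016
  bounce: vy ← 0.51·27.016 = 13.778
Arc 2: start y=0.000, vy=13.778 → t=2.756, apex=9.492, x_land=70.658, impact vy=-13.778
  bounce: vy ← 0.51·13.778 = 7.027
Arc 3: start y=0.000, vy=7.027 → t=1.405, apex=2.469, x_land=83.264, impact vy=-7.027
  bounce: vy ← 0.51·7.027 = 3.584
Arc 4: start y=0.000, vy=3.584 → t=0.717, apex=0.642, x_land=89.693, impact vy=-3.584
  bounce: vy ← 0.51·3.584 = 1.828
Arc 5: start y=0.000, vy=1.828 → t=0.366, apex=0.167, x_land=92.972, impact vy=-1.828
  bounce: vy ← 0.51·1.828 = 0.932
Arc 6: start y=0.000, vy=0.932 → t=0.186, apex=0.043, x_land=94.644, impact vy=-0.932
  bounce: vy ← 0.51·0.932 = 0.475
Arc 7: start y=0.000, vy=0.475 → t=0.095, apex=0.011, x_land=95.497, impact vy=-0.475
  bounce: vy ← 0.51·0.475 = 0.242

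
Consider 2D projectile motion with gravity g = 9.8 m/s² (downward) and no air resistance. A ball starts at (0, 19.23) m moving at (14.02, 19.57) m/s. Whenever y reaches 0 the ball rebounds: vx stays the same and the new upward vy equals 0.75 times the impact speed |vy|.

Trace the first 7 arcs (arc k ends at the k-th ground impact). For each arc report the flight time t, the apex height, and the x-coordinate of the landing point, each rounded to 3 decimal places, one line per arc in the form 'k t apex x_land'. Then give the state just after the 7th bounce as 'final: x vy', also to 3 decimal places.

Arc 1: start y=19.230, vy=19.570 → t=4.810, apex=38.770, x_land=67.434, impact vy=-27.566
  bounce: vy ← 0.75·27.566 = 20.675
Arc 2: start y=0.000, vy=20.675 → t=4.219, apex=21.808, x_land=126.588, impact vy=-20.675
  bounce: vy ← 0.75·20.675 = 15.506
Arc 3: start y=0.000, vy=15.506 → t=3.164, apex=12.267, x_land=170.954, impact vy=-15.506
  bounce: vy ← 0.75·15.506 = 11.629
Arc 4: start y=0.000, vy=11.629 → t=2.373, apex=6.900, x_land=204.229, impact vy=-11.629
  bounce: vy ← 0.75·11.629 = 8.722
Arc 5: start y=0.000, vy=8.722 → t=1.780, apex=3.881, x_land=229.185, impact vy=-8.722
  bounce: vy ← 0.75·8.722 = 6.542
Arc 6: start y=0.000, vy=6.542 → t=1.335, apex=2.183, x_land=247.902, impact vy=-6.542
  bounce: vy ← 0.75·6.542 = 4.906
Arc 7: start y=0.000, vy=4.906 → t=1.001, apex=1.228, x_land=261.939, impact vy=-4.906
  bounce: vy ← 0.75·4.906 = 3.680

1 4.810 38.770 67.434
2 4.219 21.808 126.588
3 3.164 12.267 170.954
4 2.373 6.900 204.229
5 1.780 3.881 229.185
6 1.335 2.183 247.902
7 1.001 1.228 261.939
final: 261.939 3.680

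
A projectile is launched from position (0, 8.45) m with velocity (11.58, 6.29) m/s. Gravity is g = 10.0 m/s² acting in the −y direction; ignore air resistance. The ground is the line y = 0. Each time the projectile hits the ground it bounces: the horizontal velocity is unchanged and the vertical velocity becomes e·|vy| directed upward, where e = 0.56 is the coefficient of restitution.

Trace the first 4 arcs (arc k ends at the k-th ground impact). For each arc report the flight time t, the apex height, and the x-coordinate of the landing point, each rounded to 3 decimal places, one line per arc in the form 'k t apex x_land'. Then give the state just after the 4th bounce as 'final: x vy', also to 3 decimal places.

Arc 1: start y=8.450, vy=6.290 → t=2.073, apex=10.428, x_land=24.007, impact vy=-14.442
  bounce: vy ← 0.56·14.442 = 8.087
Arc 2: start y=0.000, vy=8.087 → t=1.617, apex=3.270, x_land=42.738, impact vy=-8.087
  bounce: vy ← 0.56·8.087 = 4.529
Arc 3: start y=0.000, vy=4.529 → t=0.906, apex=1.026, x_land=53.227, impact vy=-4.529
  bounce: vy ← 0.56·4.529 = 2.536
Arc 4: start y=0.000, vy=2.536 → t=0.507, apex=0.322, x_land=59.101, impact vy=-2.536
  bounce: vy ← 0.56·2.536 = 1.420

1 2.073 10.428 24.007
2 1.617 3.270 42.738
3 0.906 1.026 53.227
4 0.507 0.322 59.101
final: 59.101 1.420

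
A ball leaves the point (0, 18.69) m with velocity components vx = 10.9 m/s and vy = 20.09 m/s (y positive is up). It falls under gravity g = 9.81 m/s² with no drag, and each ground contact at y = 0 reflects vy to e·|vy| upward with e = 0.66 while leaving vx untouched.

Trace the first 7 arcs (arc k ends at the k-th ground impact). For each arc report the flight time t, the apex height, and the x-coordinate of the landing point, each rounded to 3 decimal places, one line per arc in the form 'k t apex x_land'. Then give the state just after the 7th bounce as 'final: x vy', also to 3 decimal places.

Arc 1: start y=18.690, vy=20.090 → t=4.877, apex=39.261, x_land=53.160, impact vy=-27.754
  bounce: vy ← 0.66·27.754 = 18.318
Arc 2: start y=0.000, vy=18.318 → t=3.735, apex=17.102, x_land=93.867, impact vy=-18.318
  bounce: vy ← 0.66·18.318 = 12.090
Arc 3: start y=0.000, vy=12.090 → t=2.465, apex=7.450, x_land=120.733, impact vy=-12.090
  bounce: vy ← 0.66·12.090 = 7.979
Arc 4: start y=0.000, vy=7.979 → t=1.627, apex=3.245, x_land=138.465, impact vy=-7.979
  bounce: vy ← 0.66·7.979 = 5.266
Arc 5: start y=0.000, vy=5.266 → t=1.074, apex=1.414, x_land=150.168, impact vy=-5.266
  bounce: vy ← 0.66·5.266 = 3.476
Arc 6: start y=0.000, vy=3.476 → t=0.709, apex=0.616, x_land=157.892, impact vy=-3.476
  bounce: vy ← 0.66·3.476 = 2.294
Arc 7: start y=0.000, vy=2.294 → t=0.468, apex=0.268, x_land=162.989, impact vy=-2.294
  bounce: vy ← 0.66·2.294 = 1.514

1 4.877 39.261 53.160
2 3.735 17.102 93.867
3 2.465 7.450 120.733
4 1.627 3.245 138.465
5 1.074 1.414 150.168
6 0.709 0.616 157.892
7 0.468 0.268 162.989
final: 162.989 1.514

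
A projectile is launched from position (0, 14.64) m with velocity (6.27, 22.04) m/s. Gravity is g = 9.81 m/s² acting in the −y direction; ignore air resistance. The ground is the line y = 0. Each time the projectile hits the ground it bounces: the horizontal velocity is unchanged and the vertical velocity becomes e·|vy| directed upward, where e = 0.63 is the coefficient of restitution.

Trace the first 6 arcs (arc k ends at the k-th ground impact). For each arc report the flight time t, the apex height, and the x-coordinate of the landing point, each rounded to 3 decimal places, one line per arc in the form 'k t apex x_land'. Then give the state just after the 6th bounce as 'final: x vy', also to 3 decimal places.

Arc 1: start y=14.640, vy=22.040 → t=5.081, apex=39.398, x_land=31.857, impact vy=-27.803
  bounce: vy ← 0.63·27.803 = 17.516
Arc 2: start y=0.000, vy=17.516 → t=3.571, apex=15.637, x_land=54.247, impact vy=-17.516
  bounce: vy ← 0.63·17.516 = 11.035
Arc 3: start y=0.000, vy=11.035 → t=2.250, apex=6.206, x_land=68.353, impact vy=-11.035
  bounce: vy ← 0.63·11.035 = 6.952
Arc 4: start y=0.000, vy=6.952 → t=1.417, apex=2.463, x_land=77.239, impact vy=-6.952
  bounce: vy ← 0.63·6.952 = 4.380
Arc 5: start y=0.000, vy=4.380 → t=0.893, apex=0.978, x_land=82.838, impact vy=-4.380
  bounce: vy ← 0.63·4.380 = 2.759
Arc 6: start y=0.000, vy=2.759 → t=0.563, apex=0.388, x_land=86.365, impact vy=-2.759
  bounce: vy ← 0.63·2.759 = 1.738

1 5.081 39.398 31.857
2 3.571 15.637 54.247
3 2.250 6.206 68.353
4 1.417 2.463 77.239
5 0.893 0.978 82.838
6 0.563 0.388 86.365
final: 86.365 1.738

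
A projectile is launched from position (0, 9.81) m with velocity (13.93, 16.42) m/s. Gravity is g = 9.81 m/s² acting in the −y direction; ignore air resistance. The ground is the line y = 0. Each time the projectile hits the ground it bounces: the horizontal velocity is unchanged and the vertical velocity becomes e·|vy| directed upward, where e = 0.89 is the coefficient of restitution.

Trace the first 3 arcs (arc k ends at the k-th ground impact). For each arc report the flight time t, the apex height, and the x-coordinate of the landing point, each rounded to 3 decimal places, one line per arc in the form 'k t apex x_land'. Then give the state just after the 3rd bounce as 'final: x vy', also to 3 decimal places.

1 3.865 23.552 53.840
2 3.900 18.655 108.173
3 3.471 14.777 156.530
final: 156.530 15.154

Arc 1: start y=9.810, vy=16.420 → t=3.865, apex=23.552, x_land=53.840, impact vy=-21.496
  bounce: vy ← 0.89·21.496 = 19.132
Arc 2: start y=0.000, vy=19.132 → t=3.900, apex=18.655, x_land=108.173, impact vy=-19.132
  bounce: vy ← 0.89·19.132 = 17.027
Arc 3: start y=0.000, vy=17.027 → t=3.471, apex=14.777, x_land=156.530, impact vy=-17.027
  bounce: vy ← 0.89·17.027 = 15.154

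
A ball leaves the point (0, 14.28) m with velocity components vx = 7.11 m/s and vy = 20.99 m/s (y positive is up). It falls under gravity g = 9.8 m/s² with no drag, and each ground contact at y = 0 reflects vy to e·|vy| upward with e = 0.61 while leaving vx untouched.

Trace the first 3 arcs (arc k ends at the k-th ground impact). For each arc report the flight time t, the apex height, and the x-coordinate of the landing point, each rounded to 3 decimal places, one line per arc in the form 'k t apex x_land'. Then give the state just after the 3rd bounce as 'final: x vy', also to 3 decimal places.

Arc 1: start y=14.280, vy=20.990 → t=4.881, apex=36.759, x_land=34.702, impact vy=-26.842
  bounce: vy ← 0.61·26.842 = 16.373
Arc 2: start y=0.000, vy=16.373 → t=3.341, apex=13.678, x_land=58.460, impact vy=-16.373
  bounce: vy ← 0.61·16.373 = 9.988
Arc 3: start y=0.000, vy=9.988 → t=2.038, apex=5.090, x_land=72.953, impact vy=-9.988
  bounce: vy ← 0.61·9.988 = 6.093

1 4.881 36.759 34.702
2 3.341 13.678 58.460
3 2.038 5.090 72.953
final: 72.953 6.093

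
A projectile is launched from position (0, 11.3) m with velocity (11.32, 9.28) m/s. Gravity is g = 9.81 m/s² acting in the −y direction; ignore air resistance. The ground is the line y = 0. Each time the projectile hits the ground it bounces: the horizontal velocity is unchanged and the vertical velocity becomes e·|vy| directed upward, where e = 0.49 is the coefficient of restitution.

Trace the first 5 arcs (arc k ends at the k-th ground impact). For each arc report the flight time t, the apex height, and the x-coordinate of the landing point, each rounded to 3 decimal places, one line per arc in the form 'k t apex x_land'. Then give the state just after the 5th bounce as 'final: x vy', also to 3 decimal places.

1 2.734 15.689 30.954
2 1.753 3.767 50.795
3 0.859 0.904 60.516
4 0.421 0.217 65.280
5 0.206 0.052 67.614
final: 67.614 0.496

Arc 1: start y=11.300, vy=9.280 → t=2.734, apex=15.689, x_land=30.954, impact vy=-17.545
  bounce: vy ← 0.49·17.545 = 8.597
Arc 2: start y=0.000, vy=8.597 → t=1.753, apex=3.767, x_land=50.795, impact vy=-8.597
  bounce: vy ← 0.49·8.597 = 4.213
Arc 3: start y=0.000, vy=4.213 → t=0.859, apex=0.904, x_land=60.516, impact vy=-4.213
  bounce: vy ← 0.49·4.213 = 2.064
Arc 4: start y=0.000, vy=2.064 → t=0.421, apex=0.217, x_land=65.280, impact vy=-2.064
  bounce: vy ← 0.49·2.064 = 1.011
Arc 5: start y=0.000, vy=1.011 → t=0.206, apex=0.052, x_land=67.614, impact vy=-1.011
  bounce: vy ← 0.49·1.011 = 0.496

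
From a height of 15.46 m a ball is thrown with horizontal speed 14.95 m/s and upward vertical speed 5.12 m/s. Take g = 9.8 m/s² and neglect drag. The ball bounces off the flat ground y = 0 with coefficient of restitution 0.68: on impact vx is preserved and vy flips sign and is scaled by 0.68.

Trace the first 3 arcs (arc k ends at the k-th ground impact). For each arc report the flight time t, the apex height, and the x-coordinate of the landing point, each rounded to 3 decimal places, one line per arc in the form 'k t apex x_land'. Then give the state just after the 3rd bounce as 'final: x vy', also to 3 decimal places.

Arc 1: start y=15.460, vy=5.120 → t=2.374, apex=16.797, x_land=35.491, impact vy=-18.145
  bounce: vy ← 0.68·18.145 = 12.338
Arc 2: start y=0.000, vy=12.338 → t=2.518, apex=7.767, x_land=73.135, impact vy=-12.338
  bounce: vy ← 0.68·12.338 = 8.390
Arc 3: start y=0.000, vy=8.390 → t=1.712, apex=3.592, x_land=98.734, impact vy=-8.390
  bounce: vy ← 0.68·8.390 = 5.705

1 2.374 16.797 35.491
2 2.518 7.767 73.135
3 1.712 3.592 98.734
final: 98.734 5.705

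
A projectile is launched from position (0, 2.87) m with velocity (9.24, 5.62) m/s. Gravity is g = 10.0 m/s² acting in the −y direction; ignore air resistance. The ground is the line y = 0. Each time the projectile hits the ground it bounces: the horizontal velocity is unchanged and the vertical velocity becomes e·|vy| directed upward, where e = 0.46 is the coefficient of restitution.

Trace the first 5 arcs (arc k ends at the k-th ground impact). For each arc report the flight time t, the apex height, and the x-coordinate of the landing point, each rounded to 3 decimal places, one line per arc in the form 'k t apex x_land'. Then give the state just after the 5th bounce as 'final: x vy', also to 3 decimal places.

1 1.505 4.449 13.909
2 0.868 0.941 21.928
3 0.399 0.199 25.617
4 0.184 0.042 27.314
5 0.084 0.009 28.094
final: 28.094 0.194

Arc 1: start y=2.870, vy=5.620 → t=1.505, apex=4.449, x_land=13.909, impact vy=-9.433
  bounce: vy ← 0.46·9.433 = 4.339
Arc 2: start y=0.000, vy=4.339 → t=0.868, apex=0.941, x_land=21.928, impact vy=-4.339
  bounce: vy ← 0.46·4.339 = 1.996
Arc 3: start y=0.000, vy=1.996 → t=0.399, apex=0.199, x_land=25.617, impact vy=-1.996
  bounce: vy ← 0.46·1.996 = 0.918
Arc 4: start y=0.000, vy=0.918 → t=0.184, apex=0.042, x_land=27.314, impact vy=-0.918
  bounce: vy ← 0.46·0.918 = 0.422
Arc 5: start y=0.000, vy=0.422 → t=0.084, apex=0.009, x_land=28.094, impact vy=-0.422
  bounce: vy ← 0.46·0.422 = 0.194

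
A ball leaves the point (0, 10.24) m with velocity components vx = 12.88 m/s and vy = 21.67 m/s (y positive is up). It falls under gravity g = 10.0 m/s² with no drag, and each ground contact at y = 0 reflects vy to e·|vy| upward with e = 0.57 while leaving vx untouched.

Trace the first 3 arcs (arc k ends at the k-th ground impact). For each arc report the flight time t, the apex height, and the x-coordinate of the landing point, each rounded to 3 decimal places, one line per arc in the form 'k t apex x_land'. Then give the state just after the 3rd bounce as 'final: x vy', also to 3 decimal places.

1 4.764 33.719 61.359
2 2.960 10.955 99.490
3 1.687 3.559 121.224
final: 121.224 4.809

Arc 1: start y=10.240, vy=21.670 → t=4.764, apex=33.719, x_land=61.359, impact vy=-25.969
  bounce: vy ← 0.57·25.969 = 14.802
Arc 2: start y=0.000, vy=14.802 → t=2.960, apex=10.955, x_land=99.490, impact vy=-14.802
  bounce: vy ← 0.57·14.802 = 8.437
Arc 3: start y=0.000, vy=8.437 → t=1.687, apex=3.559, x_land=121.224, impact vy=-8.437
  bounce: vy ← 0.57·8.437 = 4.809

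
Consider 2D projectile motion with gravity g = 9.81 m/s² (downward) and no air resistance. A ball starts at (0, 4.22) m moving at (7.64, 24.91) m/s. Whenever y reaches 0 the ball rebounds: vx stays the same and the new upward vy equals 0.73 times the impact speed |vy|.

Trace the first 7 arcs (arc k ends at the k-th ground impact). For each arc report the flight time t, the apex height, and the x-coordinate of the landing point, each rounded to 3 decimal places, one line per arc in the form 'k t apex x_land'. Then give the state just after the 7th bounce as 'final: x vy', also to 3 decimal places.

1 5.243 35.846 40.053
2 3.947 19.102 70.208
3 2.881 10.180 92.220
4 2.103 5.425 108.290
5 1.535 2.891 120.020
6 1.121 1.541 128.583
7 0.818 0.821 134.835
final: 134.835 2.930

Arc 1: start y=4.220, vy=24.910 → t=5.243, apex=35.846, x_land=40.053, impact vy=-26.520
  bounce: vy ← 0.73·26.520 = 19.360
Arc 2: start y=0.000, vy=19.360 → t=3.947, apex=19.102, x_land=70.208, impact vy=-19.360
  bounce: vy ← 0.73·19.360 = 14.132
Arc 3: start y=0.000, vy=14.132 → t=2.881, apex=10.180, x_land=92.220, impact vy=-14.132
  bounce: vy ← 0.73·14.132 = 10.317
Arc 4: start y=0.000, vy=10.317 → t=2.103, apex=5.425, x_land=108.290, impact vy=-10.317
  bounce: vy ← 0.73·10.317 = 7.531
Arc 5: start y=0.000, vy=7.531 → t=1.535, apex=2.891, x_land=120.020, impact vy=-7.531
  bounce: vy ← 0.73·7.531 = 5.498
Arc 6: start y=0.000, vy=5.498 → t=1.121, apex=1.541, x_land=128.583, impact vy=-5.498
  bounce: vy ← 0.73·5.498 = 4.013
Arc 7: start y=0.000, vy=4.013 → t=0.818, apex=0.821, x_land=134.835, impact vy=-4.013
  bounce: vy ← 0.73·4.013 = 2.930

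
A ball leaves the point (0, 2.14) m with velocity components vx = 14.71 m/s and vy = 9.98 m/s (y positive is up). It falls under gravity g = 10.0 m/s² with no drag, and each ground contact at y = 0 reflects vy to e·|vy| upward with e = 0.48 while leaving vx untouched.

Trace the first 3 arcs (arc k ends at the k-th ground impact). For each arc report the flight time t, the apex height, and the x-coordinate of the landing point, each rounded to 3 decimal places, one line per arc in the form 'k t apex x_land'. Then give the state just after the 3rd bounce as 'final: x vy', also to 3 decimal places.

1 2.191 7.120 32.234
2 1.146 1.640 49.086
3 0.550 0.378 57.175
final: 57.175 1.320

Arc 1: start y=2.140, vy=9.980 → t=2.191, apex=7.120, x_land=32.234, impact vy=-11.933
  bounce: vy ← 0.48·11.933 = 5.728
Arc 2: start y=0.000, vy=5.728 → t=1.146, apex=1.640, x_land=49.086, impact vy=-5.728
  bounce: vy ← 0.48·5.728 = 2.749
Arc 3: start y=0.000, vy=2.749 → t=0.550, apex=0.378, x_land=57.175, impact vy=-2.749
  bounce: vy ← 0.48·2.749 = 1.320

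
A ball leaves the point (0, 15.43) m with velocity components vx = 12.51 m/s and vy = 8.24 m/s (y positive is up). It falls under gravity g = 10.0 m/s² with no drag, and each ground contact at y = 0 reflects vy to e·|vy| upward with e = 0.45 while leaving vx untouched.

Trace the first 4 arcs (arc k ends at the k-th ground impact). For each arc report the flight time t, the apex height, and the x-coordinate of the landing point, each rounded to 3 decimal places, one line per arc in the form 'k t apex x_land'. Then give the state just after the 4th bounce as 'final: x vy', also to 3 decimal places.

1 2.764 18.825 34.582
2 1.746 3.812 56.429
3 0.786 0.772 66.259
4 0.354 0.156 70.683
final: 70.683 0.796

Arc 1: start y=15.430, vy=8.240 → t=2.764, apex=18.825, x_land=34.582, impact vy=-19.404
  bounce: vy ← 0.45·19.404 = 8.732
Arc 2: start y=0.000, vy=8.732 → t=1.746, apex=3.812, x_land=56.429, impact vy=-8.732
  bounce: vy ← 0.45·8.732 = 3.929
Arc 3: start y=0.000, vy=3.929 → t=0.786, apex=0.772, x_land=66.259, impact vy=-3.929
  bounce: vy ← 0.45·3.929 = 1.768
Arc 4: start y=0.000, vy=1.768 → t=0.354, apex=0.156, x_land=70.683, impact vy=-1.768
  bounce: vy ← 0.45·1.768 = 0.796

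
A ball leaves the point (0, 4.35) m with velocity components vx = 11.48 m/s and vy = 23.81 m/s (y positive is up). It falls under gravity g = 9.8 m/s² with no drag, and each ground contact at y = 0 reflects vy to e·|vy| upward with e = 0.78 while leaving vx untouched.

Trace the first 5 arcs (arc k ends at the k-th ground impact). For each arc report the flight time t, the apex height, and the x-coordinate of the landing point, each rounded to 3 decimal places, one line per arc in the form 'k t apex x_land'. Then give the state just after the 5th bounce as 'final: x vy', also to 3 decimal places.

1 5.035 33.274 57.807
2 4.065 20.244 104.476
3 3.171 12.316 140.877
4 2.473 7.493 169.270
5 1.929 4.559 191.417
final: 191.417 7.373

Arc 1: start y=4.350, vy=23.810 → t=5.035, apex=33.274, x_land=57.807, impact vy=-25.538
  bounce: vy ← 0.78·25.538 = 19.919
Arc 2: start y=0.000, vy=19.919 → t=4.065, apex=20.244, x_land=104.476, impact vy=-19.919
  bounce: vy ← 0.78·19.919 = 15.537
Arc 3: start y=0.000, vy=15.537 → t=3.171, apex=12.316, x_land=140.877, impact vy=-15.537
  bounce: vy ← 0.78·15.537 = 12.119
Arc 4: start y=0.000, vy=12.119 → t=2.473, apex=7.493, x_land=169.270, impact vy=-12.119
  bounce: vy ← 0.78·12.119 = 9.453
Arc 5: start y=0.000, vy=9.453 → t=1.929, apex=4.559, x_land=191.417, impact vy=-9.453
  bounce: vy ← 0.78·9.453 = 7.373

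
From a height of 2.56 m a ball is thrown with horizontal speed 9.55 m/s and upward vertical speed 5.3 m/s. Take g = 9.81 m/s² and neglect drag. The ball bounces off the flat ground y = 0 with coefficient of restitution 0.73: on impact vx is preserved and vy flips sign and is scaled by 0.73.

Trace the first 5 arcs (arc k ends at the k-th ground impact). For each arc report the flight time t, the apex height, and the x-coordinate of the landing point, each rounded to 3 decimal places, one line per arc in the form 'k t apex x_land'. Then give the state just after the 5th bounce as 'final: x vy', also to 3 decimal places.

1 1.442 3.992 13.775
2 1.317 2.127 26.353
3 0.961 1.134 35.535
4 0.702 0.604 42.238
5 0.512 0.322 47.131
final: 47.131 1.835

Arc 1: start y=2.560, vy=5.300 → t=1.442, apex=3.992, x_land=13.775, impact vy=-8.850
  bounce: vy ← 0.73·8.850 = 6.460
Arc 2: start y=0.000, vy=6.460 → t=1.317, apex=2.127, x_land=26.353, impact vy=-6.460
  bounce: vy ← 0.73·6.460 = 4.716
Arc 3: start y=0.000, vy=4.716 → t=0.961, apex=1.134, x_land=35.535, impact vy=-4.716
  bounce: vy ← 0.73·4.716 = 3.443
Arc 4: start y=0.000, vy=3.443 → t=0.702, apex=0.604, x_land=42.238, impact vy=-3.443
  bounce: vy ← 0.73·3.443 = 2.513
Arc 5: start y=0.000, vy=2.513 → t=0.512, apex=0.322, x_land=47.131, impact vy=-2.513
  bounce: vy ← 0.73·2.513 = 1.835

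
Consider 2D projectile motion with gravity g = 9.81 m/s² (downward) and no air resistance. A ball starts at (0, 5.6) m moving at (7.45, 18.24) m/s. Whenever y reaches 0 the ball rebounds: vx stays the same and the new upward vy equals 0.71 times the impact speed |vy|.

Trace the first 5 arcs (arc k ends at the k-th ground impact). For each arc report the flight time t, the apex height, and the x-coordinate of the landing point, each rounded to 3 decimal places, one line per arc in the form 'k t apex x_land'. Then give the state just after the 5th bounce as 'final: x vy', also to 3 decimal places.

1 4.004 22.557 29.828
2 3.045 11.371 52.515
3 2.162 5.732 68.622
4 1.535 2.890 80.058
5 1.090 1.457 88.178
final: 88.178 3.796

Arc 1: start y=5.600, vy=18.240 → t=4.004, apex=22.557, x_land=29.828, impact vy=-21.037
  bounce: vy ← 0.71·21.037 = 14.937
Arc 2: start y=0.000, vy=14.937 → t=3.045, apex=11.371, x_land=52.515, impact vy=-14.937
  bounce: vy ← 0.71·14.937 = 10.605
Arc 3: start y=0.000, vy=10.605 → t=2.162, apex=5.732, x_land=68.622, impact vy=-10.605
  bounce: vy ← 0.71·10.605 = 7.529
Arc 4: start y=0.000, vy=7.529 → t=1.535, apex=2.890, x_land=80.058, impact vy=-7.529
  bounce: vy ← 0.71·7.529 = 5.346
Arc 5: start y=0.000, vy=5.346 → t=1.090, apex=1.457, x_land=88.178, impact vy=-5.346
  bounce: vy ← 0.71·5.346 = 3.796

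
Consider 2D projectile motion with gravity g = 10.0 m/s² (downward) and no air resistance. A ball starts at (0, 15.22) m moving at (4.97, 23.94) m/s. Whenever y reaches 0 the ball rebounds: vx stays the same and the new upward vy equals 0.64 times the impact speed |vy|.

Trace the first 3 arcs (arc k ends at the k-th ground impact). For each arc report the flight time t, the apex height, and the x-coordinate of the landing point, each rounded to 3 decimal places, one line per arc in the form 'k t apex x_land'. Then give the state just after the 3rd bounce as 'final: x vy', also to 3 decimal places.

Arc 1: start y=15.220, vy=23.940 → t=5.356, apex=43.876, x_land=26.621, impact vy=-29.623
  bounce: vy ← 0.64·29.623 = 18.959
Arc 2: start y=0.000, vy=18.959 → t=3.792, apex=17.972, x_land=45.466, impact vy=-18.959
  bounce: vy ← 0.64·18.959 = 12.134
Arc 3: start y=0.000, vy=12.134 → t=2.427, apex=7.361, x_land=57.527, impact vy=-12.134
  bounce: vy ← 0.64·12.134 = 7.765

1 5.356 43.876 26.621
2 3.792 17.972 45.466
3 2.427 7.361 57.527
final: 57.527 7.765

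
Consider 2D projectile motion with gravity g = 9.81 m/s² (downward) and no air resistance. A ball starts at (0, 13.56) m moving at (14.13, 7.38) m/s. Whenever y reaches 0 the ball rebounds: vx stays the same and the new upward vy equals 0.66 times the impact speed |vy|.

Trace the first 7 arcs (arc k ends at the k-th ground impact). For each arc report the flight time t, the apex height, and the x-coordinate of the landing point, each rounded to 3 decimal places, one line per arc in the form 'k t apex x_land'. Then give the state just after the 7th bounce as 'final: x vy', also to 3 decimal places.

Arc 1: start y=13.560, vy=7.380 → t=2.577, apex=16.336, x_land=36.417, impact vy=-17.903
  bounce: vy ← 0.66·17.903 = 11.816
Arc 2: start y=0.000, vy=11.816 → t=2.409, apex=7.116, x_land=70.455, impact vy=-11.816
  bounce: vy ← 0.66·11.816 = 7.798
Arc 3: start y=0.000, vy=7.798 → t=1.590, apex=3.100, x_land=92.920, impact vy=-7.798
  bounce: vy ← 0.66·7.798 = 5.147
Arc 4: start y=0.000, vy=5.147 → t=1.049, apex=1.350, x_land=107.747, impact vy=-5.147
  bounce: vy ← 0.66·5.147 = 3.397
Arc 5: start y=0.000, vy=3.397 → t=0.693, apex=0.588, x_land=117.533, impact vy=-3.397
  bounce: vy ← 0.66·3.397 = 2.242
Arc 6: start y=0.000, vy=2.242 → t=0.457, apex=0.256, x_land=123.992, impact vy=-2.242
  bounce: vy ← 0.66·2.242 = 1.480
Arc 7: start y=0.000, vy=1.480 → t=0.302, apex=0.112, x_land=128.255, impact vy=-1.480
  bounce: vy ← 0.66·1.480 = 0.977

1 2.577 16.336 36.417
2 2.409 7.116 70.455
3 1.590 3.100 92.920
4 1.049 1.350 107.747
5 0.693 0.588 117.533
6 0.457 0.256 123.992
7 0.302 0.112 128.255
final: 128.255 0.977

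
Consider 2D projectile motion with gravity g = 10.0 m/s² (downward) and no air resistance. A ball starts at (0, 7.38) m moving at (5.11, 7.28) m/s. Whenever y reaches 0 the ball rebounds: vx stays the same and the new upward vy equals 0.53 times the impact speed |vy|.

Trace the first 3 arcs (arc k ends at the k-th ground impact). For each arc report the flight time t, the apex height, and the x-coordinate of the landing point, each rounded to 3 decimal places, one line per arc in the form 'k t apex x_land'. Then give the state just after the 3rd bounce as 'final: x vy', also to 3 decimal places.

1 2.144 10.030 10.958
2 1.501 2.817 18.629
3 0.796 0.791 22.695
final: 22.695 2.109

Arc 1: start y=7.380, vy=7.280 → t=2.144, apex=10.030, x_land=10.958, impact vy=-14.163
  bounce: vy ← 0.53·14.163 = 7.507
Arc 2: start y=0.000, vy=7.507 → t=1.501, apex=2.817, x_land=18.629, impact vy=-7.507
  bounce: vy ← 0.53·7.507 = 3.978
Arc 3: start y=0.000, vy=3.978 → t=0.796, apex=0.791, x_land=22.695, impact vy=-3.978
  bounce: vy ← 0.53·3.978 = 2.109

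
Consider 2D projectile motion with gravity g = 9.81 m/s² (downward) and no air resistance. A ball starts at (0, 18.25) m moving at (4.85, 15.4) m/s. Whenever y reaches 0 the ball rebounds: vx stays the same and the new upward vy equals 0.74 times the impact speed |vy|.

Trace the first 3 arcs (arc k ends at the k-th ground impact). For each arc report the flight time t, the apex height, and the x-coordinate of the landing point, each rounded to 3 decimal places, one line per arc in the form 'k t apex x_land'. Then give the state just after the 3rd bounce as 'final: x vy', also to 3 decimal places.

1 4.057 30.338 19.675
2 3.681 16.613 37.527
3 2.724 9.097 50.737
final: 50.737 9.886

Arc 1: start y=18.250, vy=15.400 → t=4.057, apex=30.338, x_land=19.675, impact vy=-24.397
  bounce: vy ← 0.74·24.397 = 18.054
Arc 2: start y=0.000, vy=18.054 → t=3.681, apex=16.613, x_land=37.527, impact vy=-18.054
  bounce: vy ← 0.74·18.054 = 13.360
Arc 3: start y=0.000, vy=13.360 → t=2.724, apex=9.097, x_land=50.737, impact vy=-13.360
  bounce: vy ← 0.74·13.360 = 9.886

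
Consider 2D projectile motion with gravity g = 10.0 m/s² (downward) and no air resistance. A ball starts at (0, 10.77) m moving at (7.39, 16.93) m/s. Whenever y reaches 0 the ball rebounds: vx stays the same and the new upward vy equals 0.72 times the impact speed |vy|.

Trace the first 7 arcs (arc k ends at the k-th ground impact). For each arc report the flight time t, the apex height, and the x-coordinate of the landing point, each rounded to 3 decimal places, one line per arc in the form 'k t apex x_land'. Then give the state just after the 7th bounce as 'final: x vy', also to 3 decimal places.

Arc 1: start y=10.770, vy=16.930 → t=3.934, apex=25.101, x_land=29.069, impact vy=-22.406
  bounce: vy ← 0.72·22.406 = 16.132
Arc 2: start y=0.000, vy=16.132 → t=3.226, apex=13.012, x_land=52.913, impact vy=-16.132
  bounce: vy ← 0.72·16.132 = 11.615
Arc 3: start y=0.000, vy=11.615 → t=2.323, apex=6.746, x_land=70.080, impact vy=-11.615
  bounce: vy ← 0.72·11.615 = 8.363
Arc 4: start y=0.000, vy=8.363 → t=1.673, apex=3.497, x_land=82.440, impact vy=-8.363
  bounce: vy ← 0.72·8.363 = 6.021
Arc 5: start y=0.000, vy=6.021 → t=1.204, apex=1.813, x_land=91.340, impact vy=-6.021
  bounce: vy ← 0.72·6.021 = 4.335
Arc 6: start y=0.000, vy=4.335 → t=0.867, apex=0.940, x_land=97.748, impact vy=-4.335
  bounce: vy ← 0.72·4.335 = 3.121
Arc 7: start y=0.000, vy=3.121 → t=0.624, apex=0.487, x_land=102.361, impact vy=-3.121
  bounce: vy ← 0.72·3.121 = 2.247

1 3.934 25.101 29.069
2 3.226 13.012 52.913
3 2.323 6.746 70.080
4 1.673 3.497 82.440
5 1.204 1.813 91.340
6 0.867 0.940 97.748
7 0.624 0.487 102.361
final: 102.361 2.247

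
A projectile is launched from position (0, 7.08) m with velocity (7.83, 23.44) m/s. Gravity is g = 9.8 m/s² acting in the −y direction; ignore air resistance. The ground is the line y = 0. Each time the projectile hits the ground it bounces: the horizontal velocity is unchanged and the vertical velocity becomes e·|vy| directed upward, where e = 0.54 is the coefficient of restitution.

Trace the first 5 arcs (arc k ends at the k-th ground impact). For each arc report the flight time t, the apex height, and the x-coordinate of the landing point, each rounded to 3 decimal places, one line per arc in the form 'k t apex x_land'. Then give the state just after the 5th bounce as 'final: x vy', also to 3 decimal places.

Arc 1: start y=7.080, vy=23.440 → t=5.069, apex=35.112, x_land=39.688, impact vy=-26.234
  bounce: vy ← 0.54·26.234 = 14.166
Arc 2: start y=0.000, vy=14.166 → t=2.891, apex=10.239, x_land=62.325, impact vy=-14.166
  bounce: vy ← 0.54·14.166 = 7.650
Arc 3: start y=0.000, vy=7.650 → t=1.561, apex=2.986, x_land=74.549, impact vy=-7.650
  bounce: vy ← 0.54·7.650 = 4.131
Arc 4: start y=0.000, vy=4.131 → t=0.843, apex=0.871, x_land=81.150, impact vy=-4.131
  bounce: vy ← 0.54·4.131 = 2.231
Arc 5: start y=0.000, vy=2.231 → t=0.455, apex=0.254, x_land=84.714, impact vy=-2.231
  bounce: vy ← 0.54·2.231 = 1.205

1 5.069 35.112 39.688
2 2.891 10.239 62.325
3 1.561 2.986 74.549
4 0.843 0.871 81.150
5 0.455 0.254 84.714
final: 84.714 1.205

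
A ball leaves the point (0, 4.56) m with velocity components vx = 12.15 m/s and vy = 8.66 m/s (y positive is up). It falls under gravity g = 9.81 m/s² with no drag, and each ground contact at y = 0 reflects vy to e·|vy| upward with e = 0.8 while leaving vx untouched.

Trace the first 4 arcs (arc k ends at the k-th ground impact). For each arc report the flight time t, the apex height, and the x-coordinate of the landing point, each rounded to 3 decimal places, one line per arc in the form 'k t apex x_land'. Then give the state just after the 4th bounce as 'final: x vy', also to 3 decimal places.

1 2.190 8.382 26.609
2 2.092 5.365 52.022
3 1.673 3.433 72.353
4 1.339 2.197 88.617
final: 88.617 5.253

Arc 1: start y=4.560, vy=8.660 → t=2.190, apex=8.382, x_land=26.609, impact vy=-12.824
  bounce: vy ← 0.8·12.824 = 10.259
Arc 2: start y=0.000, vy=10.259 → t=2.092, apex=5.365, x_land=52.022, impact vy=-10.259
  bounce: vy ← 0.8·10.259 = 8.208
Arc 3: start y=0.000, vy=8.208 → t=1.673, apex=3.433, x_land=72.353, impact vy=-8.208
  bounce: vy ← 0.8·8.208 = 6.566
Arc 4: start y=0.000, vy=6.566 → t=1.339, apex=2.197, x_land=88.617, impact vy=-6.566
  bounce: vy ← 0.8·6.566 = 5.253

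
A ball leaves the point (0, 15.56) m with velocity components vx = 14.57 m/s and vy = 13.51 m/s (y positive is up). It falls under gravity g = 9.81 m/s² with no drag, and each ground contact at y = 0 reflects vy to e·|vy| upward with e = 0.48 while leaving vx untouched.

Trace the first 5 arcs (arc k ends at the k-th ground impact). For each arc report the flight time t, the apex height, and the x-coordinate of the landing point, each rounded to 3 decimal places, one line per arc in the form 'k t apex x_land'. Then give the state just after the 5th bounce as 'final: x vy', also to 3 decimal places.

1 3.629 24.863 52.868
2 2.161 5.728 84.359
3 1.037 1.320 99.475
4 0.498 0.304 106.731
5 0.239 0.070 110.213
final: 110.213 0.563

Arc 1: start y=15.560, vy=13.510 → t=3.629, apex=24.863, x_land=52.868, impact vy=-22.086
  bounce: vy ← 0.48·22.086 = 10.601
Arc 2: start y=0.000, vy=10.601 → t=2.161, apex=5.728, x_land=84.359, impact vy=-10.601
  bounce: vy ← 0.48·10.601 = 5.089
Arc 3: start y=0.000, vy=5.089 → t=1.037, apex=1.320, x_land=99.475, impact vy=-5.089
  bounce: vy ← 0.48·5.089 = 2.443
Arc 4: start y=0.000, vy=2.443 → t=0.498, apex=0.304, x_land=106.731, impact vy=-2.443
  bounce: vy ← 0.48·2.443 = 1.172
Arc 5: start y=0.000, vy=1.172 → t=0.239, apex=0.070, x_land=110.213, impact vy=-1.172
  bounce: vy ← 0.48·1.172 = 0.563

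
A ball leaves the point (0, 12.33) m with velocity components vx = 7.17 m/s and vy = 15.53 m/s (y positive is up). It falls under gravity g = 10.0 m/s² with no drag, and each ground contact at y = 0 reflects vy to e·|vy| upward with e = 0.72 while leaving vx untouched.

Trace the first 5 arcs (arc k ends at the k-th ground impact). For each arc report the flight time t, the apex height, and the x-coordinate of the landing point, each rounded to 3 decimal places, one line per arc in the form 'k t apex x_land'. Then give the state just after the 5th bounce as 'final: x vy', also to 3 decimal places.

Arc 1: start y=12.330, vy=15.530 → t=3.762, apex=24.389, x_land=26.971, impact vy=-22.086
  bounce: vy ← 0.72·22.086 = 15.902
Arc 2: start y=0.000, vy=15.902 → t=3.180, apex=12.643, x_land=49.774, impact vy=-15.902
  bounce: vy ← 0.72·15.902 = 11.449
Arc 3: start y=0.000, vy=11.449 → t=2.290, apex=6.554, x_land=66.192, impact vy=-11.449
  bounce: vy ← 0.72·11.449 = 8.243
Arc 4: start y=0.000, vy=8.243 → t=1.649, apex=3.398, x_land=78.013, impact vy=-8.243
  bounce: vy ← 0.72·8.243 = 5.935
Arc 5: start y=0.000, vy=5.935 → t=1.187, apex=1.761, x_land=86.524, impact vy=-5.935
  bounce: vy ← 0.72·5.935 = 4.273

1 3.762 24.389 26.971
2 3.180 12.643 49.774
3 2.290 6.554 66.192
4 1.649 3.398 78.013
5 1.187 1.761 86.524
final: 86.524 4.273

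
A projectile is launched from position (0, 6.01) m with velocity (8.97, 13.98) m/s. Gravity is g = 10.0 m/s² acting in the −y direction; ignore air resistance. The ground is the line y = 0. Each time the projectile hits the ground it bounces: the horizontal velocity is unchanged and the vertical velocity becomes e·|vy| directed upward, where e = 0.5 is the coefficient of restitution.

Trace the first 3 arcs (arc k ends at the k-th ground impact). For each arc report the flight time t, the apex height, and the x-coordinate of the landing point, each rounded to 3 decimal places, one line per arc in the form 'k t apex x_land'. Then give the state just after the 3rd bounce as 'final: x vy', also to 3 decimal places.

1 3.175 15.782 28.476
2 1.777 3.946 44.413
3 0.888 0.986 52.381
final: 52.381 2.221

Arc 1: start y=6.010, vy=13.980 → t=3.175, apex=15.782, x_land=28.476, impact vy=-17.766
  bounce: vy ← 0.5·17.766 = 8.883
Arc 2: start y=0.000, vy=8.883 → t=1.777, apex=3.946, x_land=44.413, impact vy=-8.883
  bounce: vy ← 0.5·8.883 = 4.442
Arc 3: start y=0.000, vy=4.442 → t=0.888, apex=0.986, x_land=52.381, impact vy=-4.442
  bounce: vy ← 0.5·4.442 = 2.221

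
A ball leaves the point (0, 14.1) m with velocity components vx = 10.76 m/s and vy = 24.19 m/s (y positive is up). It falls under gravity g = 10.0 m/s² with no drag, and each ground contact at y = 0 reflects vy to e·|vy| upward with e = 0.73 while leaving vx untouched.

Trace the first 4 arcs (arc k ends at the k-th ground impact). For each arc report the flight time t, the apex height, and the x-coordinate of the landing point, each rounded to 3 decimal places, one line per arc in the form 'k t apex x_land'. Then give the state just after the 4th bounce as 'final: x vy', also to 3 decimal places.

1 5.364 43.358 57.714
2 4.299 23.105 103.975
3 3.139 12.313 137.745
4 2.291 6.562 162.398
final: 162.398 8.363

Arc 1: start y=14.100, vy=24.190 → t=5.364, apex=43.358, x_land=57.714, impact vy=-29.448
  bounce: vy ← 0.73·29.448 = 21.497
Arc 2: start y=0.000, vy=21.497 → t=4.299, apex=23.105, x_land=103.975, impact vy=-21.497
  bounce: vy ← 0.73·21.497 = 15.693
Arc 3: start y=0.000, vy=15.693 → t=3.139, apex=12.313, x_land=137.745, impact vy=-15.693
  bounce: vy ← 0.73·15.693 = 11.456
Arc 4: start y=0.000, vy=11.456 → t=2.291, apex=6.562, x_land=162.398, impact vy=-11.456
  bounce: vy ← 0.73·11.456 = 8.363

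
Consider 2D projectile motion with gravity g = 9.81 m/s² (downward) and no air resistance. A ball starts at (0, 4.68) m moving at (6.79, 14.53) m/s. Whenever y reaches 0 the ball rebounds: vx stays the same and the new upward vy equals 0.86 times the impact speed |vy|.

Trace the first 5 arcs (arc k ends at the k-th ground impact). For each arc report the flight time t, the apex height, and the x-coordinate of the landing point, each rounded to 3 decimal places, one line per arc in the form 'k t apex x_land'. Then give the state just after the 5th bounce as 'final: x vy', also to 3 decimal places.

Arc 1: start y=4.680, vy=14.530 → t=3.255, apex=15.440, x_land=22.104, impact vy=-17.405
  bounce: vy ← 0.86·17.405 = 14.969
Arc 2: start y=0.000, vy=14.969 → t=3.052, apex=11.420, x_land=42.825, impact vy=-14.969
  bounce: vy ← 0.86·14.969 = 12.873
Arc 3: start y=0.000, vy=12.873 → t=2.624, apex=8.446, x_land=60.645, impact vy=-12.873
  bounce: vy ← 0.86·12.873 = 11.071
Arc 4: start y=0.000, vy=11.071 → t=2.257, apex=6.247, x_land=75.970, impact vy=-11.071
  bounce: vy ← 0.86·11.071 = 9.521
Arc 5: start y=0.000, vy=9.521 → t=1.941, apex=4.620, x_land=89.150, impact vy=-9.521
  bounce: vy ← 0.86·9.521 = 8.188

1 3.255 15.440 22.104
2 3.052 11.420 42.825
3 2.624 8.446 60.645
4 2.257 6.247 75.970
5 1.941 4.620 89.150
final: 89.150 8.188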